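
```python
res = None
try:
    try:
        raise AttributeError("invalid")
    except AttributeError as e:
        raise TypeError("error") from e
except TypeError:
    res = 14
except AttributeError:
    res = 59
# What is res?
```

Step-by-step execution trace:
1. Inner try raises AttributeError; inner `except AttributeError as e` catches it.
2. `raise TypeError(...) from e` raises TypeError (AttributeError is attached as __cause__, but only TypeError is active).
3. Outer `except TypeError` matches → res = 14.
4. `except AttributeError` is not reached.
Result: 14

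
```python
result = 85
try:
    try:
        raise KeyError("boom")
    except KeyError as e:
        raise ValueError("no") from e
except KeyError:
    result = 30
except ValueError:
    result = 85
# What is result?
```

Step-by-step execution trace:
1. Inner try raises KeyError; inner `except KeyError as e` catches it.
2. `raise ValueError(...) from e` raises ValueError (KeyError is attached as __cause__, but only ValueError is active).
3. Outer `except KeyError` does not match ValueError; skipped.
4. Outer `except ValueError` matches → result = 85.
Result: 85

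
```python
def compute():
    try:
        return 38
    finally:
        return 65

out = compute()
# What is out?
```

Step-by-step execution trace:
1. `compute()` enters try: `return 38` sets pending return value 38.
2. Before returning, `finally: return 65` runs and overrides the pending return.
3. compute() returns 65 → out = 65.
Result: 65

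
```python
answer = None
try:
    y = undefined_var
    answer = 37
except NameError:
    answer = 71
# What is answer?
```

Step-by-step execution trace:
1. `y = undefined_var` raises NameError.
2. `answer = 37` is not reached.
3. `except NameError` matches → answer = 71.
Result: 71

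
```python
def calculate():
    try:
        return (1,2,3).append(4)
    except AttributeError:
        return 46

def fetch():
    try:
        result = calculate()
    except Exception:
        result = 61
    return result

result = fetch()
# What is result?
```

Step-by-step execution trace:
1. `fetch()` calls `calculate()`.
2. In calculate: `(1,2,3).append(4)` raises AttributeError; `except AttributeError` catches it → returns 46.
3. In fetch: `result = calculate()` → result = 46. No exception reaches fetch.
4. `except Exception` is skipped; fetch returns 46.
5. result = 46.
Result: 46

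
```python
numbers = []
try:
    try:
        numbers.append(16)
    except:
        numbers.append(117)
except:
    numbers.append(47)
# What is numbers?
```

Step-by-step execution trace:
1. Inner try: `numbers.append(16)` → numbers = [16]. No exception raised.
2. Inner `except` is skipped.
3. Inner try completes normally; outer `except` is skipped.
Result: [16]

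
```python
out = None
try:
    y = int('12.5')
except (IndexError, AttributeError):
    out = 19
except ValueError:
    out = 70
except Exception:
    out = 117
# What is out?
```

Step-by-step execution trace:
1. `y = int('12.5')` raises ValueError.
2. `except (IndexError, AttributeError)` does not match ValueError; skipped.
3. `except ValueError` matches (exact type match) → out = 70.
4. `except Exception` is not reached.
Result: 70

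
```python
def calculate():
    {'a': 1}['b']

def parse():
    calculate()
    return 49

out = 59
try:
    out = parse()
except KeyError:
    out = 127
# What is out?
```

Step-by-step execution trace:
1. out starts at 59.
2. try: `parse()` calls `calculate()`.
3. `calculate()` evaluates `{'a': 1}['b']`, which raises KeyError; it propagates through parse (uncaught).
4. `return 49` in parse is not reached; the assignment to out does not complete.
5. `except KeyError` matches → out = 127.
Result: 127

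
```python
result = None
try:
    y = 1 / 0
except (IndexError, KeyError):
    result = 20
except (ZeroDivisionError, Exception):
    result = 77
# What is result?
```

Step-by-step execution trace:
1. `y = 1 / 0` raises ZeroDivisionError.
2. `except (IndexError, KeyError)` does not match ZeroDivisionError; skipped.
3. `except (ZeroDivisionError, Exception)` matches (ZeroDivisionError is in the tuple) → result = 77.
Result: 77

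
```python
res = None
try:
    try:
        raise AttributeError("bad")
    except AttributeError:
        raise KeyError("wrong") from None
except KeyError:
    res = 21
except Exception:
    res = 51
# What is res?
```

Step-by-step execution trace:
1. Inner try raises AttributeError; inner `except AttributeError` catches it.
2. `raise KeyError(...) from None` raises KeyError (from None suppresses __context__, but the active exception is still KeyError).
3. Outer `except KeyError` matches → res = 21.
4. `except Exception` is not reached.
Result: 21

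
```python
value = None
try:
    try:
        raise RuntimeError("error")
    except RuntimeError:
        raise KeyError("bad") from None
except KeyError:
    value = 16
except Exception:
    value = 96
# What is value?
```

Step-by-step execution trace:
1. Inner try raises RuntimeError; inner `except RuntimeError` catches it.
2. `raise KeyError(...) from None` raises KeyError (from None suppresses __context__, but the active exception is still KeyError).
3. Outer `except KeyError` matches → value = 16.
4. `except Exception` is not reached.
Result: 16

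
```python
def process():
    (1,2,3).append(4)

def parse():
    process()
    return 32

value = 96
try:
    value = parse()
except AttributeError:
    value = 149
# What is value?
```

Step-by-step execution trace:
1. value starts at 96.
2. try: `parse()` calls `process()`.
3. `process()` evaluates `(1,2,3).append(4)`, which raises AttributeError; it propagates through parse (uncaught).
4. `return 32` in parse is not reached; the assignment to value does not complete.
5. `except AttributeError` matches → value = 149.
Result: 149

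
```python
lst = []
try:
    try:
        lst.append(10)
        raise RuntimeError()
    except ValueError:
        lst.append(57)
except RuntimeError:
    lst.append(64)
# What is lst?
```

Step-by-step execution trace:
1. Inner try: `lst.append(10)` → lst = [10].
2. `raise RuntimeError()` raises RuntimeError.
3. Inner `except ValueError` does not match RuntimeError; exception propagates to outer try.
4. Outer `except RuntimeError` matches → `lst.append(64)` → lst = [10, 64].
Result: [10, 64]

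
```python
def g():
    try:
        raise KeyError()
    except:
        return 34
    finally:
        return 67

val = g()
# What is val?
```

Step-by-step execution trace:
1. `g()` enters try: `raise KeyError()` raises KeyError.
2. bare `except` matches → `return 34` sets pending return value 34.
3. Before returning, `finally: return 67` runs and overrides the pending return.
4. g() returns 67 → val = 67.
Result: 67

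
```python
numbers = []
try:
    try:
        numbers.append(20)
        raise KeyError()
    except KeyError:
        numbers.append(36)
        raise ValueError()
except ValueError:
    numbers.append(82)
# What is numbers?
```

Step-by-step execution trace:
1. Inner try: `numbers.append(20)` → numbers = [20].
2. `raise KeyError()` raises KeyError.
3. Inner `except KeyError` matches → `numbers.append(36)` → numbers = [20, 36].
4. `raise ValueError()` raises ValueError; propagates to outer try.
5. Outer `except ValueError` matches → `numbers.append(82)` → numbers = [20, 36, 82].
Result: [20, 36, 82]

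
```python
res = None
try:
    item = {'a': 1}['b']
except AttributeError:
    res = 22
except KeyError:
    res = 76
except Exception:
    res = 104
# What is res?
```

Step-by-step execution trace:
1. `item = {'a': 1}['b']` raises KeyError.
2. `except AttributeError` does not match KeyError; skipped.
3. `except KeyError` matches → res = 76.
4. Remaining except clauses are skipped.
Result: 76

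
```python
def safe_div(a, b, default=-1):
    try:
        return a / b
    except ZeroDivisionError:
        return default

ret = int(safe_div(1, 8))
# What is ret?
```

Step-by-step execution trace:
1. `safe_div(1, 8)` enters try: `return 1 / 8` → returns 0.125. No exception raised.
2. `except ZeroDivisionError` is skipped.
3. `int(0.125)` → 0 → ret = 0.
Result: 0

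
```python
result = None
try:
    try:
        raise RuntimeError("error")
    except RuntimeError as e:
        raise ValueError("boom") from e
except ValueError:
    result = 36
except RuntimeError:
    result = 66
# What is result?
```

Step-by-step execution trace:
1. Inner try raises RuntimeError; inner `except RuntimeError as e` catches it.
2. `raise ValueError(...) from e` raises ValueError (RuntimeError is attached as __cause__, but only ValueError is active).
3. Outer `except ValueError` matches → result = 36.
4. `except RuntimeError` is not reached.
Result: 36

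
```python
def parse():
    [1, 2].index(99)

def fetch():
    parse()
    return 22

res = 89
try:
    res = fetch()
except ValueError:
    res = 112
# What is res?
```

Step-by-step execution trace:
1. res starts at 89.
2. try: `fetch()` calls `parse()`.
3. `parse()` evaluates `[1, 2].index(99)`, which raises ValueError; it propagates through fetch (uncaught).
4. `return 22` in fetch is not reached; the assignment to res does not complete.
5. `except ValueError` matches → res = 112.
Result: 112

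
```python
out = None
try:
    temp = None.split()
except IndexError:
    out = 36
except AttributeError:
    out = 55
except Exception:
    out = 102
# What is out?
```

Step-by-step execution trace:
1. `temp = None.split()` raises AttributeError.
2. `except IndexError` does not match AttributeError; skipped.
3. `except AttributeError` matches → out = 55.
4. Remaining except clauses are skipped.
Result: 55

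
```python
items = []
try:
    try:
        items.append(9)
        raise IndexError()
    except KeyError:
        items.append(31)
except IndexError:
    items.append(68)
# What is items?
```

Step-by-step execution trace:
1. Inner try: `items.append(9)` → items = [9].
2. `raise IndexError()` raises IndexError.
3. Inner `except KeyError` does not match IndexError; exception propagates to outer try.
4. Outer `except IndexError` matches → `items.append(68)` → items = [9, 68].
Result: [9, 68]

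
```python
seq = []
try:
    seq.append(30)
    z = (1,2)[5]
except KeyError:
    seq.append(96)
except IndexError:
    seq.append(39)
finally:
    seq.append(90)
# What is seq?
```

Step-by-step execution trace:
1. try: `seq.append(30)` → seq = [30].
2. `z = (1,2)[5]` raises IndexError.
3. `except KeyError` does not match IndexError; skipped.
4. `except IndexError` matches → `seq.append(39)` → seq = [30, 39].
5. finally always runs: `seq.append(90)` → seq = [30, 39, 90].
Result: [30, 39, 90]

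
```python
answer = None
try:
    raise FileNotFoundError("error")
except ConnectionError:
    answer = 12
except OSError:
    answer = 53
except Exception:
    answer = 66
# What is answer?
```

Step-by-step execution trace:
1. `raise FileNotFoundError(...)` raises FileNotFoundError.
2. `except ConnectionError` does not match (FileNotFoundError is not a subclass of ConnectionError); skipped.
3. `except OSError` matches (FileNotFoundError is a subclass of OSError) → answer = 53.
4. `except Exception` is not reached.
Result: 53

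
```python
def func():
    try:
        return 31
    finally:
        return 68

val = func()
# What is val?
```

Step-by-step execution trace:
1. `func()` enters try: `return 31` sets pending return value 31.
2. Before returning, `finally: return 68` runs and overrides the pending return.
3. func() returns 68 → val = 68.
Result: 68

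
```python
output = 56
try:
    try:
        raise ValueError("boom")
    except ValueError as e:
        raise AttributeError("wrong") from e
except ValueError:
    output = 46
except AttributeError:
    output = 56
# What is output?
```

Step-by-step execution trace:
1. Inner try raises ValueError; inner `except ValueError as e` catches it.
2. `raise AttributeError(...) from e` raises AttributeError (ValueError is attached as __cause__, but only AttributeError is active).
3. Outer `except ValueError` does not match AttributeError; skipped.
4. Outer `except AttributeError` matches → output = 56.
Result: 56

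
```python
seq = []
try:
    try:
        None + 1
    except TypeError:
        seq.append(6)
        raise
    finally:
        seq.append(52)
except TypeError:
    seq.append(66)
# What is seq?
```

Step-by-step execution trace:
1. Inner try: `None + 1` raises TypeError.
2. Inner `except TypeError` matches → `seq.append(6)` → seq = [6].
3. bare `raise` re-raises TypeError.
4. Inner `finally` runs during unwinding: `seq.append(52)` → seq = [6, 52].
5. Outer `except TypeError` matches → `seq.append(66)` → seq = [6, 52, 66].
Result: [6, 52, 66]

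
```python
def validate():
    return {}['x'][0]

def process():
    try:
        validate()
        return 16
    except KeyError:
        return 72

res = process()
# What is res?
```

Step-by-step execution trace:
1. `process()` calls `validate()`.
2. `validate()` evaluates `{}['x'][0]`, which raises KeyError; it propagates to the caller.
3. `return 16` is not reached.
4. `except KeyError` in process matches → returns 72.
5. res = 72.
Result: 72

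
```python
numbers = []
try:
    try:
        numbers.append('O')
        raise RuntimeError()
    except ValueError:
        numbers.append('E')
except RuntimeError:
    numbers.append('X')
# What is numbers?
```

Step-by-step execution trace:
1. Inner try: `numbers.append('O')` → numbers = ['O'].
2. `raise RuntimeError()` raises RuntimeError.
3. Inner `except ValueError` does not match RuntimeError; exception propagates to outer try.
4. Outer `except RuntimeError` matches → `numbers.append('X')` → numbers = ['O', 'X'].
Result: ['O', 'X']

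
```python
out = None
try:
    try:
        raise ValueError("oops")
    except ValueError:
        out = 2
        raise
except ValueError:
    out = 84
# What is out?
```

Step-by-step execution trace:
1. Inner try: `raise ValueError("oops")` raises ValueError.
2. Inner `except ValueError` matches → out = 2.
3. bare `raise` re-raises the same ValueError.
4. Outer `except ValueError` matches → out = 84.
Result: 84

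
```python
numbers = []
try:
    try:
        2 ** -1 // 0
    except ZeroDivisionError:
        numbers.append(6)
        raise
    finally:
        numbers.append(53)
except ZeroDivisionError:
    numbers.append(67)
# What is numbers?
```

Step-by-step execution trace:
1. Inner try: `2 ** -1 // 0` raises ZeroDivisionError.
2. Inner `except ZeroDivisionError` matches → `numbers.append(6)` → numbers = [6].
3. bare `raise` re-raises ZeroDivisionError.
4. Inner `finally` runs during unwinding: `numbers.append(53)` → numbers = [6, 53].
5. Outer `except ZeroDivisionError` matches → `numbers.append(67)` → numbers = [6, 53, 67].
Result: [6, 53, 67]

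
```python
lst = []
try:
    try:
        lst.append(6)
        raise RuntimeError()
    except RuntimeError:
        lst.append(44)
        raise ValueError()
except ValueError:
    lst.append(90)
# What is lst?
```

Step-by-step execution trace:
1. Inner try: `lst.append(6)` → lst = [6].
2. `raise RuntimeError()` raises RuntimeError.
3. Inner `except RuntimeError` matches → `lst.append(44)` → lst = [6, 44].
4. `raise ValueError()` raises ValueError; propagates to outer try.
5. Outer `except ValueError` matches → `lst.append(90)` → lst = [6, 44, 90].
Result: [6, 44, 90]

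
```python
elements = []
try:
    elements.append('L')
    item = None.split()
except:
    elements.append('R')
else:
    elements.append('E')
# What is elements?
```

Step-by-step execution trace:
1. try: `elements.append('L')` → elements = ['L'].
2. `item = None.split()` raises AttributeError.
3. bare `except` matches → `elements.append('R')` → elements = ['L', 'R'].
4. `else` is skipped (an exception was raised).
Result: ['L', 'R']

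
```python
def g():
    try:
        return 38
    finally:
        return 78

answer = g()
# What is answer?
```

Step-by-step execution trace:
1. `g()` enters try: `return 38` sets pending return value 38.
2. Before returning, `finally: return 78` runs and overrides the pending return.
3. g() returns 78 → answer = 78.
Result: 78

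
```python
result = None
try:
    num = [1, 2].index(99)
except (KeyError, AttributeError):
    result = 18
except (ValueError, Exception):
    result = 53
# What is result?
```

Step-by-step execution trace:
1. `num = [1, 2].index(99)` raises ValueError.
2. `except (KeyError, AttributeError)` does not match ValueError; skipped.
3. `except (ValueError, Exception)` matches (ValueError is in the tuple) → result = 53.
Result: 53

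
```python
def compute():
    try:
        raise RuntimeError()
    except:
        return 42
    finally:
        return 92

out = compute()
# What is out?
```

Step-by-step execution trace:
1. `compute()` enters try: `raise RuntimeError()` raises RuntimeError.
2. bare `except` matches → `return 42` sets pending return value 42.
3. Before returning, `finally: return 92` runs and overrides the pending return.
4. compute() returns 92 → out = 92.
Result: 92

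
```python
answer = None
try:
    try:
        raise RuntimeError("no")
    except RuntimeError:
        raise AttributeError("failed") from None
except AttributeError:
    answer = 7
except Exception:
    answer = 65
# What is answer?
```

Step-by-step execution trace:
1. Inner try raises RuntimeError; inner `except RuntimeError` catches it.
2. `raise AttributeError(...) from None` raises AttributeError (from None suppresses __context__, but the active exception is still AttributeError).
3. Outer `except AttributeError` matches → answer = 7.
4. `except Exception` is not reached.
Result: 7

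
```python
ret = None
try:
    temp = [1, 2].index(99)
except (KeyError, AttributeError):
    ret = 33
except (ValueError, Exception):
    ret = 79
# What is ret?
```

Step-by-step execution trace:
1. `temp = [1, 2].index(99)` raises ValueError.
2. `except (KeyError, AttributeError)` does not match ValueError; skipped.
3. `except (ValueError, Exception)` matches (ValueError is in the tuple) → ret = 79.
Result: 79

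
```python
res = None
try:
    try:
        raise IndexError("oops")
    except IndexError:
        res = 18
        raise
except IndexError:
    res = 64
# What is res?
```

Step-by-step execution trace:
1. Inner try: `raise IndexError("oops")` raises IndexError.
2. Inner `except IndexError` matches → res = 18.
3. bare `raise` re-raises the same IndexError.
4. Outer `except IndexError` matches → res = 64.
Result: 64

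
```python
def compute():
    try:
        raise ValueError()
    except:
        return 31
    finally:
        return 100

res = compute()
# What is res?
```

Step-by-step execution trace:
1. `compute()` enters try: `raise ValueError()` raises ValueError.
2. bare `except` matches → `return 31` sets pending return value 31.
3. Before returning, `finally: return 100` runs and overrides the pending return.
4. compute() returns 100 → res = 100.
Result: 100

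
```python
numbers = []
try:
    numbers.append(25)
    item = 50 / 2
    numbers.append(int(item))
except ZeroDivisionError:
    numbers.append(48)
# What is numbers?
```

Step-by-step execution trace:
1. try: `numbers.append(25)` → numbers = [25].
2. `item = 50 / 2` → item = 25.0. No exception raised.
3. `numbers.append(int(item))` → numbers = [25, 25].
4. `except ZeroDivisionError` is skipped (no exception was raised).
Result: [25, 25]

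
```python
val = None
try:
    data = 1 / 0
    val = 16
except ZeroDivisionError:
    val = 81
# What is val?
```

Step-by-step execution trace:
1. `data = 1 / 0` raises ZeroDivisionError.
2. `val = 16` is not reached.
3. `except ZeroDivisionError` matches → val = 81.
Result: 81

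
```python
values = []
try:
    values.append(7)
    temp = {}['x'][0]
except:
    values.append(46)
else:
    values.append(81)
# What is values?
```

Step-by-step execution trace:
1. try: `values.append(7)` → values = [7].
2. `temp = {}['x'][0]` raises KeyError.
3. bare `except` matches → `values.append(46)` → values = [7, 46].
4. `else` is skipped (an exception was raised).
Result: [7, 46]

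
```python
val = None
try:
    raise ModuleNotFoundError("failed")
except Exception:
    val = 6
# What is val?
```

Step-by-step execution trace:
1. `raise ModuleNotFoundError(...)` raises ModuleNotFoundError.
2. `except Exception` matches (ModuleNotFoundError is a subclass of Exception) → val = 6.
Result: 6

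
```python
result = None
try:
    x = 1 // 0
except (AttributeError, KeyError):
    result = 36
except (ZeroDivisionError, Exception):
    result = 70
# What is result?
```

Step-by-step execution trace:
1. `x = 1 // 0` raises ZeroDivisionError.
2. `except (AttributeError, KeyError)` does not match ZeroDivisionError; skipped.
3. `except (ZeroDivisionError, Exception)` matches (ZeroDivisionError is in the tuple) → result = 70.
Result: 70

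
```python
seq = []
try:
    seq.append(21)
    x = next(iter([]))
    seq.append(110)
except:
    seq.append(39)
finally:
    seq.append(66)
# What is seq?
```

Step-by-step execution trace:
1. try: `seq.append(21)` → seq = [21].
2. `x = next(iter([]))` raises StopIteration; `seq.append(110)` is not reached.
3. bare `except` matches → `seq.append(39)` → seq = [21, 39].
4. finally always runs: `seq.append(66)` → seq = [21, 39, 66].
Result: [21, 39, 66]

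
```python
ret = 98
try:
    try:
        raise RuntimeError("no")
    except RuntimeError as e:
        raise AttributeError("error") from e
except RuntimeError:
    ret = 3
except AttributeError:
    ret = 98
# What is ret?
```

Step-by-step execution trace:
1. Inner try raises RuntimeError; inner `except RuntimeError as e` catches it.
2. `raise AttributeError(...) from e` raises AttributeError (RuntimeError is attached as __cause__, but only AttributeError is active).
3. Outer `except RuntimeError` does not match AttributeError; skipped.
4. Outer `except AttributeError` matches → ret = 98.
Result: 98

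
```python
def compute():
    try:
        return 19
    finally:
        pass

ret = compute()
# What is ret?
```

Step-by-step execution trace:
1. `compute()` enters try: `return 19` sets pending return value 19.
2. Before returning, `finally: pass` runs (no effect).
3. compute() returns 19 → ret = 19.
Result: 19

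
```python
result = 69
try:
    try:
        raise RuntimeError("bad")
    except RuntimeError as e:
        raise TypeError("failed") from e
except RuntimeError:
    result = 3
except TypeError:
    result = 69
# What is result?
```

Step-by-step execution trace:
1. Inner try raises RuntimeError; inner `except RuntimeError as e` catches it.
2. `raise TypeError(...) from e` raises TypeError (RuntimeError is attached as __cause__, but only TypeError is active).
3. Outer `except RuntimeError` does not match TypeError; skipped.
4. Outer `except TypeError` matches → result = 69.
Result: 69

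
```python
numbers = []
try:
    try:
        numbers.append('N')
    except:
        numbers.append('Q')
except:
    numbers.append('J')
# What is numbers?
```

Step-by-step execution trace:
1. Inner try: `numbers.append('N')` → numbers = ['N']. No exception raised.
2. Inner `except` is skipped.
3. Inner try completes normally; outer `except` is skipped.
Result: ['N']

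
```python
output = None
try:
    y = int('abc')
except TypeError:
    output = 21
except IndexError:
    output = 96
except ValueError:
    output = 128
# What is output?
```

Step-by-step execution trace:
1. `y = int('abc')` raises ValueError.
2. `except TypeError` does not match ValueError; skipped.
3. `except IndexError` does not match ValueError; skipped.
4. `except ValueError` matches → output = 128.
Result: 128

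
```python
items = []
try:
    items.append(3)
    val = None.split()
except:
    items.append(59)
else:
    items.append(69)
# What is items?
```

Step-by-step execution trace:
1. try: `items.append(3)` → items = [3].
2. `val = None.split()` raises AttributeError.
3. bare `except` matches → `items.append(59)` → items = [3, 59].
4. `else` is skipped (an exception was raised).
Result: [3, 59]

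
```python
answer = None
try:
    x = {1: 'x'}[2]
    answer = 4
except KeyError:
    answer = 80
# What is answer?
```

Step-by-step execution trace:
1. `x = {1: 'x'}[2]` raises KeyError.
2. `answer = 4` is not reached.
3. `except KeyError` matches → answer = 80.
Result: 80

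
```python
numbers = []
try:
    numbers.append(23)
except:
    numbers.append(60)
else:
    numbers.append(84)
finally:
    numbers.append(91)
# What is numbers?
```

Step-by-step execution trace:
1. try: `numbers.append(23)` → numbers = [23]. No exception raised.
2. `except` is skipped.
3. `else` runs: `numbers.append(84)` → numbers = [23, 84].
4. `finally` always runs: `numbers.append(91)` → numbers = [23, 84, 91].
Result: [23, 84, 91]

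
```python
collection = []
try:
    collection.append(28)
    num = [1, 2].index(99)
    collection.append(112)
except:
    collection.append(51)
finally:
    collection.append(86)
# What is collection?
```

Step-by-step execution trace:
1. try: `collection.append(28)` → collection = [28].
2. `num = [1, 2].index(99)` raises ValueError; `collection.append(112)` is not reached.
3. bare `except` matches → `collection.append(51)` → collection = [28, 51].
4. finally always runs: `collection.append(86)` → collection = [28, 51, 86].
Result: [28, 51, 86]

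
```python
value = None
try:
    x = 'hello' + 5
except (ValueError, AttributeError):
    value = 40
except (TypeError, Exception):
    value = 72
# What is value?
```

Step-by-step execution trace:
1. `x = 'hello' + 5` raises TypeError.
2. `except (ValueError, AttributeError)` does not match TypeError; skipped.
3. `except (TypeError, Exception)` matches (TypeError is in the tuple) → value = 72.
Result: 72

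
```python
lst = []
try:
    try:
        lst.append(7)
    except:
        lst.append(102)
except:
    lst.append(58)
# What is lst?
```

Step-by-step execution trace:
1. Inner try: `lst.append(7)` → lst = [7]. No exception raised.
2. Inner `except` is skipped.
3. Inner try completes normally; outer `except` is skipped.
Result: [7]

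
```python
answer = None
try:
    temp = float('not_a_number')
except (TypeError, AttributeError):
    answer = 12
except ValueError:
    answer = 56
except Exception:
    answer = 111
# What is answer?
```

Step-by-step execution trace:
1. `temp = float('not_a_number')` raises ValueError.
2. `except (TypeError, AttributeError)` does not match ValueError; skipped.
3. `except ValueError` matches (exact type match) → answer = 56.
4. `except Exception` is not reached.
Result: 56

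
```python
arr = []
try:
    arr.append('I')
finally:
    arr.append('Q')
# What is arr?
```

Step-by-step execution trace:
1. try: `arr.append('I')` → arr = ['I'].
2. The try body completes without raising.
3. finally always runs: `arr.append('Q')` → arr = ['I', 'Q'].
Result: ['I', 'Q']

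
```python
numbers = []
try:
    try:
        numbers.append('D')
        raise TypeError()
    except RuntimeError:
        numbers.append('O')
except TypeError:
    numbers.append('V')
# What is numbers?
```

Step-by-step execution trace:
1. Inner try: `numbers.append('D')` → numbers = ['D'].
2. `raise TypeError()` raises TypeError.
3. Inner `except RuntimeError` does not match TypeError; exception propagates to outer try.
4. Outer `except TypeError` matches → `numbers.append('V')` → numbers = ['D', 'V'].
Result: ['D', 'V']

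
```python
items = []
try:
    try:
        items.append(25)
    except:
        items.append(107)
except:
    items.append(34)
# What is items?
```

Step-by-step execution trace:
1. Inner try: `items.append(25)` → items = [25]. No exception raised.
2. Inner `except` is skipped.
3. Inner try completes normally; outer `except` is skipped.
Result: [25]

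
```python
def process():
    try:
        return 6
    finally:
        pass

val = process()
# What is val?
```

Step-by-step execution trace:
1. `process()` enters try: `return 6` sets pending return value 6.
2. Before returning, `finally: pass` runs (no effect).
3. process() returns 6 → val = 6.
Result: 6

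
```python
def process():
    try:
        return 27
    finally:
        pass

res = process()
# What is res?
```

Step-by-step execution trace:
1. `process()` enters try: `return 27` sets pending return value 27.
2. Before returning, `finally: pass` runs (no effect).
3. process() returns 27 → res = 27.
Result: 27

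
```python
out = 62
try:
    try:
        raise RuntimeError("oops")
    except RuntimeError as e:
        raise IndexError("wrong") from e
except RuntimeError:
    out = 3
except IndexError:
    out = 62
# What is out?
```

Step-by-step execution trace:
1. Inner try raises RuntimeError; inner `except RuntimeError as e` catches it.
2. `raise IndexError(...) from e` raises IndexError (RuntimeError is attached as __cause__, but only IndexError is active).
3. Outer `except RuntimeError` does not match IndexError; skipped.
4. Outer `except IndexError` matches → out = 62.
Result: 62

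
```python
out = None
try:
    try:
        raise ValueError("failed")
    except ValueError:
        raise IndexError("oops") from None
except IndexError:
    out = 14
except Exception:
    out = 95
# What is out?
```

Step-by-step execution trace:
1. Inner try raises ValueError; inner `except ValueError` catches it.
2. `raise IndexError(...) from None` raises IndexError (from None suppresses __context__, but the active exception is still IndexError).
3. Outer `except IndexError` matches → out = 14.
4. `except Exception` is not reached.
Result: 14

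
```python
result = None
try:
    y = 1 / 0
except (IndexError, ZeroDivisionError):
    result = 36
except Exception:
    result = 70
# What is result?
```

Step-by-step execution trace:
1. `y = 1 / 0` raises ZeroDivisionError.
2. `except (IndexError, ZeroDivisionError)` matches (ZeroDivisionError is in the tuple) → result = 36.
3. `except Exception` is not reached.
Result: 36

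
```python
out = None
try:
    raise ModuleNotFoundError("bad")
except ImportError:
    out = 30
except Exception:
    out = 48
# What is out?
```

Step-by-step execution trace:
1. `raise ModuleNotFoundError(...)` raises ModuleNotFoundError.
2. `except ImportError` matches (ModuleNotFoundError is a subclass of ImportError) → out = 30.
3. `except Exception` is not reached.
Result: 30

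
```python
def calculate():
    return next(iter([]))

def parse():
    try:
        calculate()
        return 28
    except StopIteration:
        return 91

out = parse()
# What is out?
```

Step-by-step execution trace:
1. `parse()` calls `calculate()`.
2. `calculate()` evaluates `next(iter([]))`, which raises StopIteration; it propagates to the caller.
3. `return 28` is not reached.
4. `except StopIteration` in parse matches → returns 91.
5. out = 91.
Result: 91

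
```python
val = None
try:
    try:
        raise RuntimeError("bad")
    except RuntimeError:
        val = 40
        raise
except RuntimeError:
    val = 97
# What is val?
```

Step-by-step execution trace:
1. Inner try: `raise RuntimeError("bad")` raises RuntimeError.
2. Inner `except RuntimeError` matches → val = 40.
3. bare `raise` re-raises the same RuntimeError.
4. Outer `except RuntimeError` matches → val = 97.
Result: 97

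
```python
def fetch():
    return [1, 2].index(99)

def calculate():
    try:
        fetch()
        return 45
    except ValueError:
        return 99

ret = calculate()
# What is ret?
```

Step-by-step execution trace:
1. `calculate()` calls `fetch()`.
2. `fetch()` evaluates `[1, 2].index(99)`, which raises ValueError; it propagates to the caller.
3. `return 45` is not reached.
4. `except ValueError` in calculate matches → returns 99.
5. ret = 99.
Result: 99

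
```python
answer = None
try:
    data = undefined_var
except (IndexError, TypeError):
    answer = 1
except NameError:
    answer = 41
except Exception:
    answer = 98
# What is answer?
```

Step-by-step execution trace:
1. `data = undefined_var` raises NameError.
2. `except (IndexError, TypeError)` does not match NameError; skipped.
3. `except NameError` matches (exact type match) → answer = 41.
4. `except Exception` is not reached.
Result: 41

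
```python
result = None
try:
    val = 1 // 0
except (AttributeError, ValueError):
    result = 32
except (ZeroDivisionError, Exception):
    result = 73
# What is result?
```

Step-by-step execution trace:
1. `val = 1 // 0` raises ZeroDivisionError.
2. `except (AttributeError, ValueError)` does not match ZeroDivisionError; skipped.
3. `except (ZeroDivisionError, Exception)` matches (ZeroDivisionError is in the tuple) → result = 73.
Result: 73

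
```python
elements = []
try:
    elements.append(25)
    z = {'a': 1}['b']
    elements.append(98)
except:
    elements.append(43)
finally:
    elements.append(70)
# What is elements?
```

Step-by-step execution trace:
1. try: `elements.append(25)` → elements = [25].
2. `z = {'a': 1}['b']` raises KeyError; `elements.append(98)` is not reached.
3. bare `except` matches → `elements.append(43)` → elements = [25, 43].
4. finally always runs: `elements.append(70)` → elements = [25, 43, 70].
Result: [25, 43, 70]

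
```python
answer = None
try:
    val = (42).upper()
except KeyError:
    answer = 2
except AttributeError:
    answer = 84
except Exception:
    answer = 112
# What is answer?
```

Step-by-step execution trace:
1. `val = (42).upper()` raises AttributeError.
2. `except KeyError` does not match AttributeError; skipped.
3. `except AttributeError` matches → answer = 84.
4. Remaining except clauses are skipped.
Result: 84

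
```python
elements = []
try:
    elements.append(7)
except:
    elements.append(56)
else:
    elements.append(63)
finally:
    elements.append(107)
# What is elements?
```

Step-by-step execution trace:
1. try: `elements.append(7)` → elements = [7]. No exception raised.
2. `except` is skipped.
3. `else` runs: `elements.append(63)` → elements = [7, 63].
4. `finally` always runs: `elements.append(107)` → elements = [7, 63, 107].
Result: [7, 63, 107]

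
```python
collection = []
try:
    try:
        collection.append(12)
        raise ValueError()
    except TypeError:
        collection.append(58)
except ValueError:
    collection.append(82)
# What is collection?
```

Step-by-step execution trace:
1. Inner try: `collection.append(12)` → collection = [12].
2. `raise ValueError()` raises ValueError.
3. Inner `except TypeError` does not match ValueError; exception propagates to outer try.
4. Outer `except ValueError` matches → `collection.append(82)` → collection = [12, 82].
Result: [12, 82]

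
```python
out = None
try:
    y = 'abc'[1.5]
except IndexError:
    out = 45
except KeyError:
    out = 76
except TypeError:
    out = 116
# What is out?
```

Step-by-step execution trace:
1. `y = 'abc'[1.5]` raises TypeError.
2. `except IndexError` does not match TypeError; skipped.
3. `except KeyError` does not match TypeError; skipped.
4. `except TypeError` matches → out = 116.
Result: 116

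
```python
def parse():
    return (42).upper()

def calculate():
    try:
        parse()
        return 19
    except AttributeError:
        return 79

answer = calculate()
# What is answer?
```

Step-by-step execution trace:
1. `calculate()` calls `parse()`.
2. `parse()` evaluates `(42).upper()`, which raises AttributeError; it propagates to the caller.
3. `return 19` is not reached.
4. `except AttributeError` in calculate matches → returns 79.
5. answer = 79.
Result: 79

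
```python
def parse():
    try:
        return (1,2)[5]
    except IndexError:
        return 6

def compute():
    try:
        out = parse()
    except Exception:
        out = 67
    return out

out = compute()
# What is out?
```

Step-by-step execution trace:
1. `compute()` calls `parse()`.
2. In parse: `(1,2)[5]` raises IndexError; `except IndexError` catches it → returns 6.
3. In compute: `out = parse()` → out = 6. No exception reaches compute.
4. `except Exception` is skipped; compute returns 6.
5. out = 6.
Result: 6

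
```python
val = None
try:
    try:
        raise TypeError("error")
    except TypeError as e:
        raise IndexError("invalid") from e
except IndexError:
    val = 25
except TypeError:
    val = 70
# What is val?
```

Step-by-step execution trace:
1. Inner try raises TypeError; inner `except TypeError as e` catches it.
2. `raise IndexError(...) from e` raises IndexError (TypeError is attached as __cause__, but only IndexError is active).
3. Outer `except IndexError` matches → val = 25.
4. `except TypeError` is not reached.
Result: 25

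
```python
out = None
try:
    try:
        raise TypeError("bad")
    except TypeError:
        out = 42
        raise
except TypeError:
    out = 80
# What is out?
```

Step-by-step execution trace:
1. Inner try: `raise TypeError("bad")` raises TypeError.
2. Inner `except TypeError` matches → out = 42.
3. bare `raise` re-raises the same TypeError.
4. Outer `except TypeError` matches → out = 80.
Result: 80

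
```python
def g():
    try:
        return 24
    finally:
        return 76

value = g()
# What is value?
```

Step-by-step execution trace:
1. `g()` enters try: `return 24` sets pending return value 24.
2. Before returning, `finally: return 76` runs and overrides the pending return.
3. g() returns 76 → value = 76.
Result: 76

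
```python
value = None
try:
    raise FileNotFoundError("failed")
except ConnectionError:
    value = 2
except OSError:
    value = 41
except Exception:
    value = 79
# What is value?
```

Step-by-step execution trace:
1. `raise FileNotFoundError(...)` raises FileNotFoundError.
2. `except ConnectionError` does not match (FileNotFoundError is not a subclass of ConnectionError); skipped.
3. `except OSError` matches (FileNotFoundError is a subclass of OSError) → value = 41.
4. `except Exception` is not reached.
Result: 41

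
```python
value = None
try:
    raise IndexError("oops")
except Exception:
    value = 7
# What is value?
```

Step-by-step execution trace:
1. `raise IndexError(...)` raises IndexError.
2. `except Exception` matches (IndexError is a subclass of Exception) → value = 7.
Result: 7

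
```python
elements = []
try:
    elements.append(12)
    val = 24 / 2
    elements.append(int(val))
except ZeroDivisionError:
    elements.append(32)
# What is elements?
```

Step-by-step execution trace:
1. try: `elements.append(12)` → elements = [12].
2. `val = 24 / 2` → val = 12.0. No exception raised.
3. `elements.append(int(val))` → elements = [12, 12].
4. `except ZeroDivisionError` is skipped (no exception was raised).
Result: [12, 12]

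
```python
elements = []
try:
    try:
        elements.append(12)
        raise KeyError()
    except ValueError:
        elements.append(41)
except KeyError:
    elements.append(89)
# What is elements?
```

Step-by-step execution trace:
1. Inner try: `elements.append(12)` → elements = [12].
2. `raise KeyError()` raises KeyError.
3. Inner `except ValueError` does not match KeyError; exception propagates to outer try.
4. Outer `except KeyError` matches → `elements.append(89)` → elements = [12, 89].
Result: [12, 89]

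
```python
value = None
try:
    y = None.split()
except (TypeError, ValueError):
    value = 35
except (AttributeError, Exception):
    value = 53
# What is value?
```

Step-by-step execution trace:
1. `y = None.split()` raises AttributeError.
2. `except (TypeError, ValueError)` does not match AttributeError; skipped.
3. `except (AttributeError, Exception)` matches (AttributeError is in the tuple) → value = 53.
Result: 53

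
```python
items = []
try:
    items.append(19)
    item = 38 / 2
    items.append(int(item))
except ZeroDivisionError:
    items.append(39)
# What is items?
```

Step-by-step execution trace:
1. try: `items.append(19)` → items = [19].
2. `item = 38 / 2` → item = 19.0. No exception raised.
3. `items.append(int(item))` → items = [19, 19].
4. `except ZeroDivisionError` is skipped (no exception was raised).
Result: [19, 19]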